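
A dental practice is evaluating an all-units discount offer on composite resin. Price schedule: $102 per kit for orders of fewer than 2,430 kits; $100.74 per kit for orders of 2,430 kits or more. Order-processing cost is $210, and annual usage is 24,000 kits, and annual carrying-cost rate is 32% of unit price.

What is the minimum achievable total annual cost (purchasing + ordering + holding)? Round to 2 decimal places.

H₁ = 32%×$102 = $32.6400;  H₂ = 32%×$100.74 = $32.2368
EOQ₁ = √(2×24,000×210/32.6400) = 555.72  (< 2,430, feasible at tier 1)
EOQ₂ = √(2×24,000×210/32.2368) = 559.18  (< 2,430 → use Q = 2,430 at tier-2 price)
TC(tier 1 (EOQ₁), Q≈555.7) = $2,466,138.67
TC(tier 2, Q≈2,430.0) = $2,459,001.79
Minimum at tier 2: $2,459,001.79

$2,459,001.79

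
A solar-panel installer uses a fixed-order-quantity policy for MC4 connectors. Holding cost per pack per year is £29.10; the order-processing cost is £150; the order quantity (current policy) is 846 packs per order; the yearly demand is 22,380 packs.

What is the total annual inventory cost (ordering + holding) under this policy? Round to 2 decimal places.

£16,277.39

Orders/yr = 22,380/846 = 26.454; ordering cost = 26.454 × £150 = £3,968.09
Average inventory = 846/2 = 423; holding cost = 423 × £29.1 = £12,309.30
Total = £3,968.09 + £12,309.30 = £16,277.39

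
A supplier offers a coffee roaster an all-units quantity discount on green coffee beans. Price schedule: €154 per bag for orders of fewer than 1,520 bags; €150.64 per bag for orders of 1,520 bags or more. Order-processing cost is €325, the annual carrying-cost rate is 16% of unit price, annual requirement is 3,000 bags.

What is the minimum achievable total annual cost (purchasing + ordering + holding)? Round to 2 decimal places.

H₁ = 16%×€154 = €24.6400;  H₂ = 16%×€150.64 = €24.1024
EOQ₁ = √(2×3,000×325/24.6400) = 281.32  (< 1,520, feasible at tier 1)
EOQ₂ = √(2×3,000×325/24.1024) = 284.44  (< 1,520 → use Q = 1,520 at tier-2 price)
TC(tier 1 (EOQ₁), Q≈281.3) = €468,931.67
TC(tier 2, Q≈1,520.0) = €470,879.27
Minimum at tier 1 (EOQ₁): €468,931.67

€468,931.67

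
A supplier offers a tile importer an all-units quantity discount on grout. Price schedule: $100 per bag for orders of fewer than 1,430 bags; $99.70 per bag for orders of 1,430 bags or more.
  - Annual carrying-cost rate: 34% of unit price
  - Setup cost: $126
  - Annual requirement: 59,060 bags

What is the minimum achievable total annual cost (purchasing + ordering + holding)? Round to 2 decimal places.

$5,917,722.96

H₁ = 34%×$100 = $34.0000;  H₂ = 34%×$99.70 = $33.8980
EOQ₁ = √(2×59,060×126/34.0000) = 661.62  (< 1,430, feasible at tier 1)
EOQ₂ = √(2×59,060×126/33.8980) = 662.61  (< 1,430 → use Q = 1,430 at tier-2 price)
TC(tier 1 (EOQ₁), Q≈661.6) = $5,928,495.02
TC(tier 2, Q≈1,430.0) = $5,917,722.96
Minimum at tier 2: $5,917,722.96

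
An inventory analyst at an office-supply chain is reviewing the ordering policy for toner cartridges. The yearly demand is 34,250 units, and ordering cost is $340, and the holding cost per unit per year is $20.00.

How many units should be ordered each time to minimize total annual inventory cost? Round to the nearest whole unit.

1,079 units

2DS/H = 2·34,250·340/20 = 1,164,500.00
EOQ = √1,164,500.00 ≈ 1,079.12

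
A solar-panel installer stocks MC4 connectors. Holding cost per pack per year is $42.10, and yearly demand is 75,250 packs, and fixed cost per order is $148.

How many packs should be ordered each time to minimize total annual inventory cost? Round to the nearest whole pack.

EOQ = √(2DS/H) = √(2 × 75,250 × 148 / 42.1)
    = √(529,073.63) ≈ 727.37

727 packs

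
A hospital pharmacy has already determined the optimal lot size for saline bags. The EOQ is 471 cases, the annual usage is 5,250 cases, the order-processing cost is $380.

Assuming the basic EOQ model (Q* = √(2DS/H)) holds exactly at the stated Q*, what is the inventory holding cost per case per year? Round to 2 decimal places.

$17.99

Since Q* = (2DS/H)^½, squaring gives Q*²·H = 2DS.
H = 2DS / Q² = 2 × 5,250 × 380 / 471² = 17.9859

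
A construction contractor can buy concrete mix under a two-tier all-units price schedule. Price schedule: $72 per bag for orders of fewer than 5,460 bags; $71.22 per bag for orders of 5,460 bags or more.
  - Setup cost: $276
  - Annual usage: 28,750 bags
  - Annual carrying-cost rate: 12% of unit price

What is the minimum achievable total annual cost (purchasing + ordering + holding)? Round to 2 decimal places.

$2,072,359.97

H₁ = 12%×$72 = $8.6400;  H₂ = 12%×$71.22 = $8.5464
EOQ₁ = √(2×28,750×276/8.6400) = 1,355.29  (< 5,460, feasible at tier 1)
EOQ₂ = √(2×28,750×276/8.5464) = 1,362.69  (< 5,460 → use Q = 5,460 at tier-2 price)
TC(tier 1 (EOQ₁), Q≈1,355.3) = $2,081,709.69
TC(tier 2, Q≈5,460.0) = $2,072,359.97
Minimum at tier 2: $2,072,359.97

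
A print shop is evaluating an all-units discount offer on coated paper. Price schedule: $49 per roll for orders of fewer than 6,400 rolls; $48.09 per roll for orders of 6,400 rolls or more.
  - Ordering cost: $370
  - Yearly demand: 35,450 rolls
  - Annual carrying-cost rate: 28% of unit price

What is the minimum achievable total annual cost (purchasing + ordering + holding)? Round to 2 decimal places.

H₁ = 28%×$49 = $13.7200;  H₂ = 28%×$48.09 = $13.4652
EOQ₁ = √(2×35,450×370/13.7200) = 1,382.76  (< 6,400, feasible at tier 1)
EOQ₂ = √(2×35,450×370/13.4652) = 1,395.78  (< 6,400 → use Q = 6,400 at tier-2 price)
TC(tier 1 (EOQ₁), Q≈1,382.8) = $1,756,021.47
TC(tier 2, Q≈6,400.0) = $1,749,928.59
Minimum at tier 2: $1,749,928.59

$1,749,928.59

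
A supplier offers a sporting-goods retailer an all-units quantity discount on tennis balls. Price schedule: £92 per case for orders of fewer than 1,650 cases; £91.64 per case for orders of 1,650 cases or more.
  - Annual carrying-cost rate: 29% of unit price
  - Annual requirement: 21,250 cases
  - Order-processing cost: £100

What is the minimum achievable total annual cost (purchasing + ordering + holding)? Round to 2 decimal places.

H₁ = 29%×£92 = £26.6800;  H₂ = 29%×£91.64 = £26.5756
EOQ₁ = √(2×21,250×100/26.6800) = 399.12  (< 1,650, feasible at tier 1)
EOQ₂ = √(2×21,250×100/26.5756) = 399.90  (< 1,650 → use Q = 1,650 at tier-2 price)
TC(tier 1 (EOQ₁), Q≈399.1) = £1,965,648.47
TC(tier 2, Q≈1,650.0) = £1,970,562.75
Minimum at tier 1 (EOQ₁): £1,965,648.47

£1,965,648.47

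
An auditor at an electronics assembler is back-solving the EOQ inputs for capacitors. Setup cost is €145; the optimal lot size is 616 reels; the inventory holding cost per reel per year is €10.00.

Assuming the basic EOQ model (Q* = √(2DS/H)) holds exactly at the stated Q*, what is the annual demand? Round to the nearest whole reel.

From Q* = √(2DS/H) ⇒ Q*² = 2DS/H.
D = Q²H / (2S) = 616² × 10 / (2 × 145) = 13,084.69

13,085 reels per year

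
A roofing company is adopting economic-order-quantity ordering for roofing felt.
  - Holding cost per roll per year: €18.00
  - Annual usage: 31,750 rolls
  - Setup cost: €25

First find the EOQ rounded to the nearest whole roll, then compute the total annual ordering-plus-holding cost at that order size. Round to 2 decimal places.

Optimal lot size Q* = (2 × 31,750 × €25 / €18)^½ ≈ 296.98 → Q = 297 rolls
Orders/yr = 31,750/297 = 106.902; ordering cost = 106.902 × €25 = €2,672.56
Average inventory = 297/2 = 148.5; holding cost = 148.5 × €18 = €2,673.00
Total = €2,672.56 + €2,673.00 = €5,345.56

€5,345.56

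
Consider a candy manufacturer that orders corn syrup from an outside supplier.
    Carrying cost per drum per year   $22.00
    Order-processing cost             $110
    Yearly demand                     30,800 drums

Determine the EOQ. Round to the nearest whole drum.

555 drums

Q* = √(2·D·S / H) = √(2·30,800·110 / 22) = √308,000.0 ≈ 554.98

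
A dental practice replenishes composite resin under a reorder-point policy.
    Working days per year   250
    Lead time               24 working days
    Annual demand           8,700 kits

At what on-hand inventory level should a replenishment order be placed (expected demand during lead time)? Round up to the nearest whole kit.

Daily demand d = 8,700 / 250 = 34.800 kits/day
Demand during lead time = 34.800 × 24 = 835.20
Reorder point = 835.20 → round up

836 kits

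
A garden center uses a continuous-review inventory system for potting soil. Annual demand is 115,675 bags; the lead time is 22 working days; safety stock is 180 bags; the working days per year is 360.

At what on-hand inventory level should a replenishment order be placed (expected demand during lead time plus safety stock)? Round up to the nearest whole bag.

7,250 bags

Daily demand d = 115,675 / 360 = 321.319 bags/day
Demand during lead time = 321.319 × 22 = 7,069.03
Reorder point = 7,069.03 + 180 = 7,249.03 → round up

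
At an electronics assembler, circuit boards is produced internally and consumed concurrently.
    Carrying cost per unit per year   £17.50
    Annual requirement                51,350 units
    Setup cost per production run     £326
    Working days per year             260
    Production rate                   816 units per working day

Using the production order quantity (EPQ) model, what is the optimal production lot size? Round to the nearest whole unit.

d = 51,350/260 = 197.5000 units/day;  effective holding cost H(1 − d/p) = 17.5·(1 − 197.5000/816) = 13.26440
Q* = √(2DS / H_eff) = √(2·51,350·326 / 13.26440) ≈ 1,588.73

1,589 units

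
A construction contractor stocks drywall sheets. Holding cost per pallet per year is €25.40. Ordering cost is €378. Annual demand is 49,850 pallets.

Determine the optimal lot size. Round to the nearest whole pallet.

1,218 pallets

2DS/H = 2·49,850·378/25.4 = 1,483,724.41
EOQ = √1,483,724.41 ≈ 1,218.08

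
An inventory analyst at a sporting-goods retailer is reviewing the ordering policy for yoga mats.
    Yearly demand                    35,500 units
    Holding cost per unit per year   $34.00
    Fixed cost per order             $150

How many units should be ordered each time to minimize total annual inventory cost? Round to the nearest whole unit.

Optimal lot size Q* = (2 × 35,500 × $150 / $34)^½ ≈ 559.67

560 units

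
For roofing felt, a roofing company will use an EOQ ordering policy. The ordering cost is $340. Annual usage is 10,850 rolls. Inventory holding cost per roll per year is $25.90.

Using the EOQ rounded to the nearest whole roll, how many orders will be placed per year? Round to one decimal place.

EOQ = √(2DS/H) = √(2 × 10,850 × 340 / 25.9)
    = √(284,864.86) ≈ 533.73 → Q = 534
N = D/Q = 10,850/534 ≈ 20.318 orders/yr

20.3 orders per year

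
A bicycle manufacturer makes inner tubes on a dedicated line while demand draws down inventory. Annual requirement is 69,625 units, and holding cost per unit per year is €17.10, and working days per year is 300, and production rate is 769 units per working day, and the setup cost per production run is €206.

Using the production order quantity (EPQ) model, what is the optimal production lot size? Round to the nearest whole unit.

Daily demand d = 69,625/300 = 232.083; p = 769; 1 − d/p = 0.69820
EPQ = √(2DS / (H(1 − d/p)))
    = √(2 × 69,625 × 206 / (17.1 × 0.69820)) ≈ 1,550.04

1,550 units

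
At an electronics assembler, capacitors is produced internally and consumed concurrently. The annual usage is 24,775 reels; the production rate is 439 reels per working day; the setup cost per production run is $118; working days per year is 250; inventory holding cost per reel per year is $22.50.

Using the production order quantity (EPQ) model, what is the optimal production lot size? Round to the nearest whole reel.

Daily demand d = 24,775/250 = 99.100; p = 439; 1 − d/p = 0.77426
EPQ = √(2DS / (H(1 − d/p)))
    = √(2 × 24,775 × 118 / (22.5 × 0.77426)) ≈ 579.33

579 reels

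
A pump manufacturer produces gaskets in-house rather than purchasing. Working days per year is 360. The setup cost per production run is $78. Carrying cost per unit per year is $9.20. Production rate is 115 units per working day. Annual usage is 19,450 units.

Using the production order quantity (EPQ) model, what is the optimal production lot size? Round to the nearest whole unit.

Daily demand d = 19,450/360 = 54.028; p = 115; 1 − d/p = 0.53019
EPQ = √(2DS / (H(1 − d/p)))
    = √(2 × 19,450 × 78 / (9.2 × 0.53019)) ≈ 788.70

789 units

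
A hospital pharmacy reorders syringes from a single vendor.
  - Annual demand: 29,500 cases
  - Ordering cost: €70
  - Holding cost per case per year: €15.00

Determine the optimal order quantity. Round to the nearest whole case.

525 cases

Optimal lot size Q* = (2 × 29,500 × €70 / €15)^½ ≈ 524.72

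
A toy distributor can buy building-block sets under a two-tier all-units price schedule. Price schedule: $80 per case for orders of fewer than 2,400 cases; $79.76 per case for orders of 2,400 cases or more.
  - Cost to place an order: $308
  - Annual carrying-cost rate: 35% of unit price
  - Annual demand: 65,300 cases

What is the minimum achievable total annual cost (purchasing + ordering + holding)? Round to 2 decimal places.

$5,250,207.37

H₁ = 35%×$80 = $28.0000;  H₂ = 35%×$79.76 = $27.9160
EOQ₁ = √(2×65,300×308/28.0000) = 1,198.58  (< 2,400, feasible at tier 1)
EOQ₂ = √(2×65,300×308/27.9160) = 1,200.38  (< 2,400 → use Q = 2,400 at tier-2 price)
TC(tier 1 (EOQ₁), Q≈1,198.6) = $5,257,560.31
TC(tier 2, Q≈2,400.0) = $5,250,207.37
Minimum at tier 2: $5,250,207.37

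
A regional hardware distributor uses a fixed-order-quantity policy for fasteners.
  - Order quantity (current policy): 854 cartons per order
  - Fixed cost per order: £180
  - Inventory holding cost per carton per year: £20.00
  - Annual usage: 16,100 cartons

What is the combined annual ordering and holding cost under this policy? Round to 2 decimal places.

Orders/yr = 16,100/854 = 18.852; ordering cost = 18.852 × £180 = £3,393.44
Average inventory = 854/2 = 427; holding cost = 427 × £20 = £8,540.00
Total = £3,393.44 + £8,540.00 = £11,933.44

£11,933.44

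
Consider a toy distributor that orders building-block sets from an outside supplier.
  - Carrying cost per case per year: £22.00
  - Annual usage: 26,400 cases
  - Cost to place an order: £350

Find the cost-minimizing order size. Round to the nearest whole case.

917 cases

Q* = √(2·D·S / H) = √(2·26,400·350 / 22) = √840,000.0 ≈ 916.52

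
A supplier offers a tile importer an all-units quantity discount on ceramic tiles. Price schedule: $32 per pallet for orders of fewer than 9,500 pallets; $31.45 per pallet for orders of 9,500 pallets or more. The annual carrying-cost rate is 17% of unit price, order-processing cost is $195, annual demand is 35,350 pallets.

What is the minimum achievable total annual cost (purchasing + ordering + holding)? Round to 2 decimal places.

H₁ = 17%×$32 = $5.4400;  H₂ = 17%×$31.45 = $5.3465
EOQ₁ = √(2×35,350×195/5.4400) = 1,591.94  (< 9,500, feasible at tier 1)
EOQ₂ = √(2×35,350×195/5.3465) = 1,605.80  (< 9,500 → use Q = 9,500 at tier-2 price)
TC(tier 1 (EOQ₁), Q≈1,591.9) = $1,139,860.17
TC(tier 2, Q≈9,500.0) = $1,137,878.98
Minimum at tier 2: $1,137,878.98

$1,137,878.98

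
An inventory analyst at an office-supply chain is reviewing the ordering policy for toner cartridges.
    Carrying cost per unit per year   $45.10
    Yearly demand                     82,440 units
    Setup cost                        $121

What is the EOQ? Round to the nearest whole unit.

665 units

Q* = √(2·D·S / H) = √(2·82,440·121 / 45.1) = √442,361.0 ≈ 665.10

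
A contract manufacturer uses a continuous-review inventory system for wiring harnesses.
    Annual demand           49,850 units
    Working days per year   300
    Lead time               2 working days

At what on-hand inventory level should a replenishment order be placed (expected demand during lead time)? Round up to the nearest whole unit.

333 units

Daily demand d = 49,850 / 300 = 166.167 units/day
Demand during lead time = 166.167 × 2 = 332.33
Reorder point = 332.33 → round up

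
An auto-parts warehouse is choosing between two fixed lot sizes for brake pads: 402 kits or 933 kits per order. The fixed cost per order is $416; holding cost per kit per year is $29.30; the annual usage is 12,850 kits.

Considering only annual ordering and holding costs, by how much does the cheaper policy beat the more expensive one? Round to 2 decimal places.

$211.11

TC(Q) = (D/Q)S + (Q/2)H
TC(402) = (12,850/402)×416 + (402/2)×29.3 = $19,186.81
TC(933) = (12,850/933)×416 + (933/2)×29.3 = $19,397.92
|ΔTC| = |$19,186.81 − $19,397.92| = $211.11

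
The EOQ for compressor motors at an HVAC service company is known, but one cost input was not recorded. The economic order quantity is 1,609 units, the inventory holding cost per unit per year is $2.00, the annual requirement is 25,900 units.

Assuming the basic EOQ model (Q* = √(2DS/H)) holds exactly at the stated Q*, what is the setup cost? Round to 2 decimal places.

EOQ relation: Q² = 2DS/H, so rearrange for the unknown.
S = Q²H / (2D) = 1,609² × 2 / (2 × 25,900) = 99.9568

$99.96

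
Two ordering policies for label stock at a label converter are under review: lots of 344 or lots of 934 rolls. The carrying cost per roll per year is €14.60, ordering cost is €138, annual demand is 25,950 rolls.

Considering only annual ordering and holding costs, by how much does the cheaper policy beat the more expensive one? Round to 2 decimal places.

TC(Q) = (D/Q)S + (Q/2)H
TC(344) = (25,950/344)×138 + (344/2)×14.6 = €12,921.37
TC(934) = (25,950/934)×138 + (934/2)×14.6 = €10,652.35
Cheaper: Q = 934.  Difference = €2,269.02

€2,269.02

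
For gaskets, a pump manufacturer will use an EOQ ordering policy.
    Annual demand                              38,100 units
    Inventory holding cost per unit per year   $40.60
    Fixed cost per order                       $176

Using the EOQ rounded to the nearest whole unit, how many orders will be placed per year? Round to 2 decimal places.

66.26 orders per year

Optimal lot size Q* = (2 × 38,100 × $176 / $40.6)^½ ≈ 574.74 → Q = 575
Orders per year = D/Q = 38,100 / 575 = 66.261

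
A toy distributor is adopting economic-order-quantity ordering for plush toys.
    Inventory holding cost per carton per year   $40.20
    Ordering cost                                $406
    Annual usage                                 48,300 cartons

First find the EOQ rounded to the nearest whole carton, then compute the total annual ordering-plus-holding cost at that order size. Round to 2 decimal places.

2DS/H = 2·48,300·406/40.2 = 975,611.94
EOQ = √975,611.94 ≈ 987.73 → Q = 988 cartons
Ordering: D/Q × S = 48,300/988 × $406 = $19,847.98
Holding:  Q/2 × H = 988/2 × $40.2 = $19,858.80
Total = $19,847.98 + $19,858.80 = $39,706.78

$39,706.78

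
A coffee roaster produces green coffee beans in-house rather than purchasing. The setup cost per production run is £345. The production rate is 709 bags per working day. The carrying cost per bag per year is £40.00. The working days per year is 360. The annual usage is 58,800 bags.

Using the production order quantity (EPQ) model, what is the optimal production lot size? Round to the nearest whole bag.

1,148 bags

Daily demand d = 58,800/360 = 163.333; p = 709; 1 − d/p = 0.76963
EPQ = √(2DS / (H(1 − d/p)))
    = √(2 × 58,800 × 345 / (40 × 0.76963)) ≈ 1,148.00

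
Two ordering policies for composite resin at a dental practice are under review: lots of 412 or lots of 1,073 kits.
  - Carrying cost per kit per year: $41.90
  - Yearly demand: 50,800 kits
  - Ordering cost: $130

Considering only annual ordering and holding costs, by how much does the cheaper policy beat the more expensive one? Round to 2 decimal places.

TC(Q) = (D/Q)S + (Q/2)H
TC(412) = (50,800/412)×130 + (412/2)×41.9 = $24,660.53
TC(1,073) = (50,800/1,073)×130 + (1,073/2)×41.9 = $28,634.06
|ΔTC| = |$24,660.53 − $28,634.06| = $3,973.53

$3,973.53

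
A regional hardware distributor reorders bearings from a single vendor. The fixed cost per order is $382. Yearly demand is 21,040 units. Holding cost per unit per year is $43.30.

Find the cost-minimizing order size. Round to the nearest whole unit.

Optimal lot size Q* = (2 × 21,040 × $382 / $43.3)^½ ≈ 609.29

609 units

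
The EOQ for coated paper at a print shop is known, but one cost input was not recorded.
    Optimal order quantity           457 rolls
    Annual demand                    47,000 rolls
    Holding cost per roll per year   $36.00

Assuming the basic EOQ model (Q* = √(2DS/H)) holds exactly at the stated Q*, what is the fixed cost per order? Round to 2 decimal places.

From Q* = √(2DS/H) ⇒ Q*² = 2DS/H.
S = Q²H / (2D) = 457² × 36 / (2 × 47,000) = 79.9847

$79.98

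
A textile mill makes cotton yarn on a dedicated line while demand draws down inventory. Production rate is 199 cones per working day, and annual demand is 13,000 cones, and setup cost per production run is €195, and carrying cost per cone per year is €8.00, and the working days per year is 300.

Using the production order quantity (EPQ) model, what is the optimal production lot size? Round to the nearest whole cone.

Daily demand d = 13,000/300 = 43.333; p = 199; 1 − d/p = 0.78224
EPQ = √(2DS / (H(1 − d/p)))
    = √(2 × 13,000 × 195 / (8 × 0.78224)) ≈ 900.09

900 cones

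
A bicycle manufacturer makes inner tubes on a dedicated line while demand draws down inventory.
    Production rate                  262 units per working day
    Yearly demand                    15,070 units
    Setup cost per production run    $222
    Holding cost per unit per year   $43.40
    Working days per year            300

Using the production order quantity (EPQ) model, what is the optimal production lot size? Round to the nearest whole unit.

437 units

Daily demand d = 15,070/300 = 50.233; p = 262; 1 − d/p = 0.80827
EPQ = √(2DS / (H(1 − d/p)))
    = √(2 × 15,070 × 222 / (43.4 × 0.80827)) ≈ 436.74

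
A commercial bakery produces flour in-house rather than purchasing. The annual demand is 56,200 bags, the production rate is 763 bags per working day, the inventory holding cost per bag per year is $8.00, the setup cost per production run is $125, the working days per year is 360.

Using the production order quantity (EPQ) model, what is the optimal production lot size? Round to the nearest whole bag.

1,486 bags

Daily demand d = 56,200/360 = 156.111; p = 763; 1 − d/p = 0.79540
EPQ = √(2DS / (H(1 − d/p)))
    = √(2 × 56,200 × 125 / (8 × 0.79540)) ≈ 1,485.94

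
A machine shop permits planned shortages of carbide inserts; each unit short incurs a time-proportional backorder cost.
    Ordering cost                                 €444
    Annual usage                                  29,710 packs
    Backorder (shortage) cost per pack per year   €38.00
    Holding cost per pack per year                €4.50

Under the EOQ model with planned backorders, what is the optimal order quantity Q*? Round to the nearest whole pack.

Q* = √(2DS/H) · √((H + b)/b)
   = √(2 × 29,710 × 444 / 4.5) · √((4.5 + 38) / 38)
   = 2,421.316 × 1.0576 ≈ 2,560.67

2,561 packs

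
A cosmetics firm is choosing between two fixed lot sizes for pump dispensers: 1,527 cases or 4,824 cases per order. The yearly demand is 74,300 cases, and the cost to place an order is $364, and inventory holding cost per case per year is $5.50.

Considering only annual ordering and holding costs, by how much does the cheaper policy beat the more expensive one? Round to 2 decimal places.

For each Q, cost = (D/Q)·S + (Q/2)·H.
TC(1,527) = (74,300/1,527)×364 + (1,527/2)×5.5 = $21,910.58
TC(4,824) = (74,300/4,824)×364 + (4,824/2)×5.5 = $18,872.38
Cheaper: Q = 4,824.  Difference = $3,038.19

$3,038.19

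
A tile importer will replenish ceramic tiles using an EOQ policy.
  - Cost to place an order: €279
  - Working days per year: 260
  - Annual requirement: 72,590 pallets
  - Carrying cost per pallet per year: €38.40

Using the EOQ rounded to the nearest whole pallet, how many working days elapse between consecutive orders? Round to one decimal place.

3.7 days

2DS/H = 2·72,590·279/38.4 = 1,054,823.44
EOQ = √1,054,823.44 ≈ 1,027.05 → Q = 1,027 pallets
Cycle time = (working days × Q)/D = (260 × 1,027) / 72,590 = 3.678 days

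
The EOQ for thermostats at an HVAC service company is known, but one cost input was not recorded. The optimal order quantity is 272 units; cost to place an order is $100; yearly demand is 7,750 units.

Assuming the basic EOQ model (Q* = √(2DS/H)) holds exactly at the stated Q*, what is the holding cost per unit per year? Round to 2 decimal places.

From Q* = √(2DS/H) ⇒ Q*² = 2DS/H.
H = 2DS / Q² = 2 × 7,750 × 100 / 272² = 20.9505

$20.95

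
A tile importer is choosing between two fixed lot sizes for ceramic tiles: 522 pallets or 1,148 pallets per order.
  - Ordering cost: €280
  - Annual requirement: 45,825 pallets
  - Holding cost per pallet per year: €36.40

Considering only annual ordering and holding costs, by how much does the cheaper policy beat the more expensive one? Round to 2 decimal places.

Annual cost at Q: ordering D·S/Q plus holding Q·H/2.
TC(522) = (45,825/522)×280 + (522/2)×36.4 = €34,080.86
TC(1,148) = (45,825/1,148)×280 + (1,148/2)×36.4 = €32,070.43
Lots of 1,148 are cheaper by €2,010.43.

€2,010.43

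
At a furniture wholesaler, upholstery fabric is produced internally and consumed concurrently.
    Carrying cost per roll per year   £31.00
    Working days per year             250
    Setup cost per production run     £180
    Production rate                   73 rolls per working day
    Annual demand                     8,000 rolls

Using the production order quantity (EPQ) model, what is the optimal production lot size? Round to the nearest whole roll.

407 rolls

d = 8,000/250 = 32.0000 rolls/day;  effective holding cost H(1 − d/p) = 31·(1 − 32.0000/73) = 17.41096
Q* = √(2DS / H_eff) = √(2·8,000·180 / 17.41096) ≈ 406.71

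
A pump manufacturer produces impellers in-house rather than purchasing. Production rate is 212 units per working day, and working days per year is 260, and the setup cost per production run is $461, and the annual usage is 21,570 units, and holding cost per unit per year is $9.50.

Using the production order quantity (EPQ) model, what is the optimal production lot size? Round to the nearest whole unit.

1,855 units

Daily demand d = 21,570/260 = 82.962; p = 212; 1 − d/p = 0.60867
EPQ = √(2DS / (H(1 − d/p)))
    = √(2 × 21,570 × 461 / (9.5 × 0.60867)) ≈ 1,854.54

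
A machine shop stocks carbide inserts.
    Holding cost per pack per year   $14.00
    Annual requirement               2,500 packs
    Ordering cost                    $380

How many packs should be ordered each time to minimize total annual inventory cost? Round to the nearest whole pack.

2DS/H = 2·2,500·380/14 = 135,714.29
EOQ = √135,714.29 ≈ 368.39

368 packs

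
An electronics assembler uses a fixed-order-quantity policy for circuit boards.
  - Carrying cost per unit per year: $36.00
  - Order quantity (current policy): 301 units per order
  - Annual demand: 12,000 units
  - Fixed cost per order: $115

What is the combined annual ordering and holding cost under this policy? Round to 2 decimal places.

Annual ordering cost = (D/Q)·S = (12,000/301) × 115 = $4,584.72
Annual holding cost  = (Q/2)·H = (301/2) × 36 = $5,418.00
Total = $4,584.72 + $5,418.00 = $10,002.72

$10,002.72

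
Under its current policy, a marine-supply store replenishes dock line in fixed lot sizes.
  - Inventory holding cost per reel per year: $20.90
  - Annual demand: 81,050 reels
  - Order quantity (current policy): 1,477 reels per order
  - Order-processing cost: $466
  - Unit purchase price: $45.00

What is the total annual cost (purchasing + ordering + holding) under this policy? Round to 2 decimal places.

$3,688,256.28

Orders/yr = 81,050/1,477 = 54.875; ordering cost = 54.875 × $466 = $25,571.63
Average inventory = 1,477/2 = 738.5; holding cost = 738.5 × $20.9 = $15,434.65
Purchase cost = D·C = 81,050 × 45 = $3,647,250.00
Total = $25,571.63 + $15,434.65 + $3,647,250.00 = $3,688,256.28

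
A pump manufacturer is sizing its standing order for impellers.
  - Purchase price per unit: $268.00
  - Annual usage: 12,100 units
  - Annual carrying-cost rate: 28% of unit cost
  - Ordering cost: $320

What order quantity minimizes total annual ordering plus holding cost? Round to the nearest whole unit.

Carrying cost H = $268 × 28% = $75.0400/unit/yr
Q* = √(2·D·S / H) = √(2·12,100·320 / 75.04) = √103,198.3 ≈ 321.24

321 units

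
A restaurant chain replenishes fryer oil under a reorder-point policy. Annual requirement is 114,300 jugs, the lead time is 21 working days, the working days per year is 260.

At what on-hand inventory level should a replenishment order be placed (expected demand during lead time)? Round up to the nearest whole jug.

Daily demand d = 114,300 / 260 = 439.615 jugs/day
Demand during lead time = 439.615 × 21 = 9,231.92
Reorder point = 9,231.92 → round up

9,232 jugs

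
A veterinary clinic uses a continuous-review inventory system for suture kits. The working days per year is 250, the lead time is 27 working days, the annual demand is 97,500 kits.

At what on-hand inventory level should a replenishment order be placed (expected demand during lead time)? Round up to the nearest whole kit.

10,530 kits

Daily demand d = 97,500 / 250 = 390.000 kits/day
Demand during lead time = 390.000 × 27 = 10,530.00
Reorder point = 10,530.00 → round up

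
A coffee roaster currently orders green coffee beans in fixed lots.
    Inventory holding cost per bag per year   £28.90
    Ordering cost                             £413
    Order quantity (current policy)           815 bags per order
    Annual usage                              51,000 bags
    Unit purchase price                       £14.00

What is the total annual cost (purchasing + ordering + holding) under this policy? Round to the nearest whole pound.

Annual ordering cost = (D/Q)·S = (51,000/815) × 413 = £25,844.17
Annual holding cost  = (Q/2)·H = (815/2) × 28.9 = £11,776.75
Purchase cost = D·C = 51,000 × 14 = £714,000.00
Total = £25,844.17 + £11,776.75 + £714,000.00 = £751,620.92

£751,621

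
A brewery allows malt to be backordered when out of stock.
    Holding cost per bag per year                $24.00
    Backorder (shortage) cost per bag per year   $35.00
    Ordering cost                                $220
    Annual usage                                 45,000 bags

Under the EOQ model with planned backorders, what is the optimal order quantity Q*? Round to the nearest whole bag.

1,179 bags

Basic EOQ = √(2·45,000·220/24) = 908.295
Backorder adjustment √((H+b)/b) = √((24+35)/35) = 1.2984
Q* = 908.295 × 1.2984 ≈ 1,179.29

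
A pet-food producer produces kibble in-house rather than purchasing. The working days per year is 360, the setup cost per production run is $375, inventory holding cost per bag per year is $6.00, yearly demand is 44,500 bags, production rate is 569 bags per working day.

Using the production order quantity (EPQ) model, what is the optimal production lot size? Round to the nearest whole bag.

Daily demand d = 44,500/360 = 123.611; p = 569; 1 − d/p = 0.78276
EPQ = √(2DS / (H(1 − d/p)))
    = √(2 × 44,500 × 375 / (6 × 0.78276)) ≈ 2,665.76

2,666 bags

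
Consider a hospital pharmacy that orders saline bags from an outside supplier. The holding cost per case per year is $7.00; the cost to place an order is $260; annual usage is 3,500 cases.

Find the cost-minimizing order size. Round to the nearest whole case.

510 cases

EOQ = √(2DS/H) = √(2 × 3,500 × 260 / 7)
    = √(260,000.00) ≈ 509.90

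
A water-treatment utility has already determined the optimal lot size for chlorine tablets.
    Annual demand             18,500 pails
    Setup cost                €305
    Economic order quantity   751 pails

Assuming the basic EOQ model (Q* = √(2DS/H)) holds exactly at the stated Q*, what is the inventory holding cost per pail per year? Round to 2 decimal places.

From Q* = √(2DS/H) ⇒ Q*² = 2DS/H.
H = 2DS / Q² = 2 × 18,500 × 305 / 751² = 20.0088

€20.01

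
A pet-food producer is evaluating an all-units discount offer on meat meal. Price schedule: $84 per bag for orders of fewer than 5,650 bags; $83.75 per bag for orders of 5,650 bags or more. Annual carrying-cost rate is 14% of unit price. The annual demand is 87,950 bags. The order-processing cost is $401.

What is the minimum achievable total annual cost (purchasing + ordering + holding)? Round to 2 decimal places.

$7,405,177.74

H₁ = 14%×$84 = $11.7600;  H₂ = 14%×$83.75 = $11.7250
EOQ₁ = √(2×87,950×401/11.7600) = 2,449.07  (< 5,650, feasible at tier 1)
EOQ₂ = √(2×87,950×401/11.7250) = 2,452.72  (< 5,650 → use Q = 5,650 at tier-2 price)
TC(tier 1 (EOQ₁), Q≈2,449.1) = $7,416,601.08
TC(tier 2, Q≈5,650.0) = $7,405,177.74
Minimum at tier 2: $7,405,177.74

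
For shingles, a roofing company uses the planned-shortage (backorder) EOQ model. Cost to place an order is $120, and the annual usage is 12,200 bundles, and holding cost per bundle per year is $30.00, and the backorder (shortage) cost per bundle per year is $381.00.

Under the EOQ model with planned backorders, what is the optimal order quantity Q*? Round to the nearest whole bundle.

324 bundles

Basic EOQ = √(2·12,200·120/30) = 312.410
Backorder adjustment √((H+b)/b) = √((30+381)/381) = 1.0386
Q* = 312.410 × 1.0386 ≈ 324.48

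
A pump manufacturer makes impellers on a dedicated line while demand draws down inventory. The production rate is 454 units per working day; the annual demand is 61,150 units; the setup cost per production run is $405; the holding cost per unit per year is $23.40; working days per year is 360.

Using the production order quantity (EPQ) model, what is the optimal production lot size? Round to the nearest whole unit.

d = 61,150/360 = 169.8611 units/day;  effective holding cost H(1 − d/p) = 23.4·(1 − 169.8611/454) = 14.64504
Q* = √(2DS / H_eff) = √(2·61,150·405 / 14.64504) ≈ 1,839.06

1,839 units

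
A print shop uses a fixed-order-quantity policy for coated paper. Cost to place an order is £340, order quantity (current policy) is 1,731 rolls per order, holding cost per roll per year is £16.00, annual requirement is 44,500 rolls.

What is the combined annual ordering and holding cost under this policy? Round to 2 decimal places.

Orders/yr = 44,500/1,731 = 25.708; ordering cost = 25.708 × £340 = £8,740.61
Average inventory = 1,731/2 = 865.5; holding cost = 865.5 × £16 = £13,848.00
Total = £8,740.61 + £13,848.00 = £22,588.61

£22,588.61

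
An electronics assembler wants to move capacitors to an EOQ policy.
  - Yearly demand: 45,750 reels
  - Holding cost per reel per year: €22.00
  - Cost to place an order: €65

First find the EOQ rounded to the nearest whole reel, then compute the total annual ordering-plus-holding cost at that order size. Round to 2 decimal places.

€11,438.75

Q* = √(2·D·S / H) = √(2·45,750·65 / 22) = √270,340.9 ≈ 519.94 → Q = 520 reels
Orders/yr = 45,750/520 = 87.981; ordering cost = 87.981 × €65 = €5,718.75
Average inventory = 520/2 = 260; holding cost = 260 × €22 = €5,720.00
Total = €5,718.75 + €5,720.00 = €11,438.75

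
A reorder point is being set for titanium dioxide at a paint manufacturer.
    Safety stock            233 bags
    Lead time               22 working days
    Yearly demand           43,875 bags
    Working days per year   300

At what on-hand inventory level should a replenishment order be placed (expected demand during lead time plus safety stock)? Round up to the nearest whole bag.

Daily demand d = 43,875 / 300 = 146.250 bags/day
Demand during lead time = 146.250 × 22 = 3,217.50
Reorder point = 3,217.50 + 233 = 3,450.50 → round up

3,451 bags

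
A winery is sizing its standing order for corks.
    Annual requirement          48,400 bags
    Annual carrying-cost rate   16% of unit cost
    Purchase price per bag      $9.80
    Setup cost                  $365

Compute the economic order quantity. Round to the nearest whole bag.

H = i·C = 0.16 × $9.8 = $1.5680 per bag-year
Q* = √(2·D·S / H) = √(2·48,400·365 / 1.568) = √22,533,163.3 ≈ 4,746.91

4,747 bags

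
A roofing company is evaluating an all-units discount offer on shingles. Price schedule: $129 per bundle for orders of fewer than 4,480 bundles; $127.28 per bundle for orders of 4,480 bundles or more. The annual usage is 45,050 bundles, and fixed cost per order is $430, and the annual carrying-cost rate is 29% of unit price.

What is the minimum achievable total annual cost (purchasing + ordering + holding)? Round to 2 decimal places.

H₁ = 29%×$129 = $37.4100;  H₂ = 29%×$127.28 = $36.9112
EOQ₁ = √(2×45,050×430/37.4100) = 1,017.66  (< 4,480, feasible at tier 1)
EOQ₂ = √(2×45,050×430/36.9112) = 1,024.51  (< 4,480 → use Q = 4,480 at tier-2 price)
TC(tier 1 (EOQ₁), Q≈1,017.7) = $5,849,520.67
TC(tier 2, Q≈4,480.0) = $5,820,969.08
Minimum at tier 2: $5,820,969.08

$5,820,969.08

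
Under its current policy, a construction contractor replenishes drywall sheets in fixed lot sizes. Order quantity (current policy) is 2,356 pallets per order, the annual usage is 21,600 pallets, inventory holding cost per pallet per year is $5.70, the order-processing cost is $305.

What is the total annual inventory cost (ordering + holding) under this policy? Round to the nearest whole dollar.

Annual ordering cost = (D/Q)·S = (21,600/2,356) × 305 = $2,796.26
Annual holding cost  = (Q/2)·H = (2,356/2) × 5.7 = $6,714.60
Total = $2,796.26 + $6,714.60 = $9,510.86

$9,511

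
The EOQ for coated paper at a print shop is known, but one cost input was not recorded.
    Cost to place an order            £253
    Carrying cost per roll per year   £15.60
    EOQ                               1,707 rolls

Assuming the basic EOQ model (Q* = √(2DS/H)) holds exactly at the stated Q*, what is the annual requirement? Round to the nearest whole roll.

Since Q* = (2DS/H)^½, squaring gives Q*²·H = 2DS.
D = Q²H / (2S) = 1,707² × 15.6 / (2 × 253) = 89,834.08

89,834 rolls per year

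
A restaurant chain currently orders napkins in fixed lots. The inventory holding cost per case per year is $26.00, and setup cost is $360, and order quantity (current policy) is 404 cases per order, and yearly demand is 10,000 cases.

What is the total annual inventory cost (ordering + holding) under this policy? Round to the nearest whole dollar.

$14,163

Orders/yr = 10,000/404 = 24.752; ordering cost = 24.752 × $360 = $8,910.89
Average inventory = 404/2 = 202; holding cost = 202 × $26 = $5,252.00
Total = $8,910.89 + $5,252.00 = $14,162.89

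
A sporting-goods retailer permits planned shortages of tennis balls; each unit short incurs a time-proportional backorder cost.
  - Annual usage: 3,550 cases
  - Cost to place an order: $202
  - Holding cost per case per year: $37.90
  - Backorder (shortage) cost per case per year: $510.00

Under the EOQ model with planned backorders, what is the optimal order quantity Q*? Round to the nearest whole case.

202 cases

Q* = √(2DS/H) · √((H + b)/b)
   = √(2 × 3,550 × 202 / 37.9) · √((37.9 + 510) / 510)
   = 194.529 × 1.0365 ≈ 201.63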